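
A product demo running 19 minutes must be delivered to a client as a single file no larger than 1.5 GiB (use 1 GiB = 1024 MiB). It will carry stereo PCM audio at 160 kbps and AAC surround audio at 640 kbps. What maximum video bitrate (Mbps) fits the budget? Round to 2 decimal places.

Budget: 1.5 GiB = 12884.9 Mb.
19 min = 1140 s
Total bitrate budget: 12884.9 Mb / 1140 s = 11.303 Mbps.
Audio total: 160 + 640 = 800 kbps = 0.800 Mbps.
Video: 11.303 − 0.800 = 10.503 Mbps.

10.50 Mbps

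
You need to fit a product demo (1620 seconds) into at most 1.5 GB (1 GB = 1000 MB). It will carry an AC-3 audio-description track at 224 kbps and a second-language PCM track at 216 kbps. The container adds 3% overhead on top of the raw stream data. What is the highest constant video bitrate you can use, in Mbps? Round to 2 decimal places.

6.75 Mbps

Budget: 1.5 GB = 12000.0 Mb.
Stream payload after overhead: 12000.0 / 1.03 = 11650.5 Mb.
Total bitrate budget: 11650.5 Mb / 1620 s = 7.192 Mbps.
Audio total: 224 + 216 = 440 kbps = 0.440 Mbps.
Video: 7.192 − 0.440 = 6.752 Mbps.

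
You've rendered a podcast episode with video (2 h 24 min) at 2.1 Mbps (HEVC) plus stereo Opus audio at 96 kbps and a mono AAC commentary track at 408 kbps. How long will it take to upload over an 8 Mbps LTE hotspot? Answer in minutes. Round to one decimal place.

2 h 24 min = 144 min = 8640 s
Audio total: 96 + 408 = 504 kbps = 0.504 Mbps.
Total bitrate: 2.604 Mbps.
File: 2.604 Mbps × 8640 s = 22498.6 Mb.
At 8 Mbps: 22498.6 / 8 = 2812.3 s ≈ 46.9 minutes.

46.9 minutes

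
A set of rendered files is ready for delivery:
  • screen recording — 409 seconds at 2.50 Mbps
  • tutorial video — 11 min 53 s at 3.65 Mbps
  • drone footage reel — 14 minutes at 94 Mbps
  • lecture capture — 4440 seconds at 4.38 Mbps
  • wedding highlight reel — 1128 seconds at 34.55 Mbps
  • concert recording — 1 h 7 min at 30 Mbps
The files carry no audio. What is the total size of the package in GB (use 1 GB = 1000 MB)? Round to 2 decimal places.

32.70 GB

screen recording: 2.500 Mbps × 409 s = 1022.5 Mb
tutorial video: 3.650 Mbps × 713 s = 2602.4 Mb
drone footage reel: 94.000 Mbps × 840 s = 78960.0 Mb
lecture capture: 4.380 Mbps × 4440 s = 19447.2 Mb
wedding highlight reel: 34.550 Mbps × 1128 s = 38972.4 Mb
concert recording: 30.000 Mbps × 4020 s = 120600.0 Mb
Total: 261604.5 Mb = 32700.6 MB.
= 32.70 GB.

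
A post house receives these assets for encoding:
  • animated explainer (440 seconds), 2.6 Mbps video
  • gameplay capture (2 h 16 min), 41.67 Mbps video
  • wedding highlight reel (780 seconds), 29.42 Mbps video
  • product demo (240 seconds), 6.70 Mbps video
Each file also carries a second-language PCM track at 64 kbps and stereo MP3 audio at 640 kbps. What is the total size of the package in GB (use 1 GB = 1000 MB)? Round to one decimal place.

46.6 GB

Audio total: 64 + 640 = 704 kbps = 0.704 Mbps.
animated explainer: 3.304 Mbps × 440 s = 1453.8 Mb
gameplay capture: 42.374 Mbps × 8160 s = 345771.8 Mb
wedding highlight reel: 30.124 Mbps × 780 s = 23496.7 Mb
product demo: 7.404 Mbps × 240 s = 1777.0 Mb
Total: 372499.3 Mb = 46562.4 MB.
= 46.56 GB.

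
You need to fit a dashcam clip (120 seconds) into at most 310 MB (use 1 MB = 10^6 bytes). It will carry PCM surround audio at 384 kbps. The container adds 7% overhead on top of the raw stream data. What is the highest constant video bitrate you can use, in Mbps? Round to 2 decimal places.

Budget: 310 MB = 2480.0 Mb.
Stream payload after overhead: 2480.0 / 1.07 = 2317.8 Mb.
Total bitrate budget: 2317.8 Mb / 120 s = 19.315 Mbps.
Audio: 384 kbps = 0.384 Mbps.
Video: 19.315 − 0.384 = 18.931 Mbps.

18.93 Mbps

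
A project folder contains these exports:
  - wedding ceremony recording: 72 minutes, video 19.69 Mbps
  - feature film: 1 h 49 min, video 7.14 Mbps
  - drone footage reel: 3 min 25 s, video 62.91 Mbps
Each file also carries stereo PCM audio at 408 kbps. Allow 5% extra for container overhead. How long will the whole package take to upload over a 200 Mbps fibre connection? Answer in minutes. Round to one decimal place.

13.1 minutes

Audio: 408 kbps = 0.408 Mbps.
wedding ceremony recording: 20.098 Mbps × 4320 s × 1.05 = 91164.5 Mb
feature film: 7.548 Mbps × 6540 s × 1.05 = 51832.1 Mb
drone footage reel: 63.318 Mbps × 205 s × 1.05 = 13629.2 Mb
Total: 156625.8 Mb = 19578.2 MB.
At 200 Mbps: 156625.8 / 200 = 783 s ≈ 13.1 minutes.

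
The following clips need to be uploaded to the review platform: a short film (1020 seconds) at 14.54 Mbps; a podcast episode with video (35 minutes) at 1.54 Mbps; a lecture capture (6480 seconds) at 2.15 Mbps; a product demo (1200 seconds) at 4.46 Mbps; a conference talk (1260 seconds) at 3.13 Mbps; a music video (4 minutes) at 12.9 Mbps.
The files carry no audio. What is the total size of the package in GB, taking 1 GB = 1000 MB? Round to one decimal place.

5.5 GB

short film: 14.540 Mbps × 1020 s = 14830.8 Mb
podcast episode with video: 1.540 Mbps × 2100 s = 3234.0 Mb
lecture capture: 2.150 Mbps × 6480 s = 13932.0 Mb
product demo: 4.460 Mbps × 1200 s = 5352.0 Mb
conference talk: 3.130 Mbps × 1260 s = 3943.8 Mb
music video: 12.900 Mbps × 240 s = 3096.0 Mb
Total: 44388.6 Mb = 5548.6 MB.
= 5.549 GB.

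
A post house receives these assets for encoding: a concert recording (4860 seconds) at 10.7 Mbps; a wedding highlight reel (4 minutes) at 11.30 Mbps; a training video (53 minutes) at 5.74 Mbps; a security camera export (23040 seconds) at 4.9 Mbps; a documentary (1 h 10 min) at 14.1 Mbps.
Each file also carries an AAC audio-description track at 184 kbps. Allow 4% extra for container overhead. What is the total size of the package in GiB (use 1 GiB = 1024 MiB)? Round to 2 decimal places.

30.46 GiB

Audio: 184 kbps = 0.184 Mbps.
concert recording: 10.884 Mbps × 4860 s × 1.04 = 55012.1 Mb
wedding highlight reel: 11.484 Mbps × 240 s × 1.04 = 2866.4 Mb
training video: 5.924 Mbps × 3180 s × 1.04 = 19591.9 Mb
security camera export: 5.084 Mbps × 23040 s × 1.04 = 121820.8 Mb
documentary: 14.284 Mbps × 4200 s × 1.04 = 62392.5 Mb
Total: 261683.6 Mb = 32710.5 MB.
= 30.46 GiB.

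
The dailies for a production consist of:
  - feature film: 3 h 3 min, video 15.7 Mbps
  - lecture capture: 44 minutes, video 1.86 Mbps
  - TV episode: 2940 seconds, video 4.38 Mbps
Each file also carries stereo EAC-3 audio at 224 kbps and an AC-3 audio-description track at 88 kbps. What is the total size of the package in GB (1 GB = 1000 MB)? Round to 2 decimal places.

Audio total: 224 + 88 = 312 kbps = 0.312 Mbps.
feature film: 16.012 Mbps × 10980 s = 175811.8 Mb
lecture capture: 2.172 Mbps × 2640 s = 5734.1 Mb
TV episode: 4.692 Mbps × 2940 s = 13794.5 Mb
Total: 195340.3 Mb = 24417.5 MB.
= 24.42 GB.

24.42 GB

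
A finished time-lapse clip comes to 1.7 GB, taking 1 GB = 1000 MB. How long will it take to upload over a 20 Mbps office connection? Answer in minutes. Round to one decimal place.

11.3 minutes

File: 1.7 GB = 13600.0 Mb.
At 20 Mbps: 13600.0 / 20 = 680.0 s ≈ 11.3 minutes.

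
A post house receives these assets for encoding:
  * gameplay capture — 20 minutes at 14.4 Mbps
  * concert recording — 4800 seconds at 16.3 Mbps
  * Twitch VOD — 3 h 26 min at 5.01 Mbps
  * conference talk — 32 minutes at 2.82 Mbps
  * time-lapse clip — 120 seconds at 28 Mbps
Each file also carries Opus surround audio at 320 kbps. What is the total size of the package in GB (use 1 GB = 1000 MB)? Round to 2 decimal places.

Audio: 320 kbps = 0.320 Mbps.
gameplay capture: 14.720 Mbps × 1200 s = 17664.0 Mb
concert recording: 16.620 Mbps × 4800 s = 79776.0 Mb
Twitch VOD: 5.330 Mbps × 12360 s = 65878.8 Mb
conference talk: 3.140 Mbps × 1920 s = 6028.8 Mb
time-lapse clip: 28.320 Mbps × 120 s = 3398.4 Mb
Total: 172746.0 Mb = 21593.2 MB.
= 21.59 GB.

21.59 GB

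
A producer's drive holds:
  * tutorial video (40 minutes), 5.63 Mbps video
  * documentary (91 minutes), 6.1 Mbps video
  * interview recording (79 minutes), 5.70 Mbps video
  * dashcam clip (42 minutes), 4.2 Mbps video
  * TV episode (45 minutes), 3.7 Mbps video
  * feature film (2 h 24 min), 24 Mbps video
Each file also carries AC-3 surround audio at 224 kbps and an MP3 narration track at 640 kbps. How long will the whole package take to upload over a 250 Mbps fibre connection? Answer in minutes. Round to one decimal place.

Audio total: 224 + 640 = 864 kbps = 0.864 Mbps.
tutorial video: 6.494 Mbps × 2400 s = 15585.6 Mb
documentary: 6.964 Mbps × 5460 s = 38023.4 Mb
interview recording: 6.564 Mbps × 4740 s = 31113.4 Mb
dashcam clip: 5.064 Mbps × 2520 s = 12761.3 Mb
TV episode: 4.564 Mbps × 2700 s = 12322.8 Mb
feature film: 24.864 Mbps × 8640 s = 214825.0 Mb
Total: 324631.4 Mb = 40578.9 MB.
At 250 Mbps: 324631.4 / 250 = 1299 s ≈ 21.6 minutes.

21.6 minutes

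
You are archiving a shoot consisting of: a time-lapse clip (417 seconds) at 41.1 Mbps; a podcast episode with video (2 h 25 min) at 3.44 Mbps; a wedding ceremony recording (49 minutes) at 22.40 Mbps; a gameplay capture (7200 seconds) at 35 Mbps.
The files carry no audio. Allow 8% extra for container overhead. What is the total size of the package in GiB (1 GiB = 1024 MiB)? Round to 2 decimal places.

45.88 GiB

time-lapse clip: 41.100 Mbps × 417 s × 1.08 = 18509.8 Mb
podcast episode with video: 3.440 Mbps × 8700 s × 1.08 = 32322.2 Mb
wedding ceremony recording: 22.400 Mbps × 2940 s × 1.08 = 71124.5 Mb
gameplay capture: 35.000 Mbps × 7200 s × 1.08 = 272160.0 Mb
Total: 394116.5 Mb = 49264.6 MB.
= 45.88 GiB.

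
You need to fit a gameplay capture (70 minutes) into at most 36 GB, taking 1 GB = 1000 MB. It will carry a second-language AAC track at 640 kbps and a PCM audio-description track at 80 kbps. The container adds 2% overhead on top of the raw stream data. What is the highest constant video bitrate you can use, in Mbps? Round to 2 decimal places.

Budget: 36 GB = 288000.0 Mb.
Stream payload after overhead: 288000.0 / 1.02 = 282352.9 Mb.
70 min = 4200 s
Total bitrate budget: 282352.9 Mb / 4200 s = 67.227 Mbps.
Audio total: 640 + 80 = 720 kbps = 0.720 Mbps.
Video: 67.227 − 0.720 = 66.507 Mbps.

66.51 Mbps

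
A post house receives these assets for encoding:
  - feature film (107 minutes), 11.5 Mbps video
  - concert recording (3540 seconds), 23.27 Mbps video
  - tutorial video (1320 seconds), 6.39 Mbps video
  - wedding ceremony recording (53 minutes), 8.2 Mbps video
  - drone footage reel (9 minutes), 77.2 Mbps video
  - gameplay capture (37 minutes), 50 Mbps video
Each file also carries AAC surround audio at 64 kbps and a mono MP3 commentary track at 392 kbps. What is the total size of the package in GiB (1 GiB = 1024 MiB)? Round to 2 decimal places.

40.89 GiB

Audio total: 64 + 392 = 456 kbps = 0.456 Mbps.
feature film: 11.956 Mbps × 6420 s = 76757.5 Mb
concert recording: 23.726 Mbps × 3540 s = 83990.0 Mb
tutorial video: 6.846 Mbps × 1320 s = 9036.7 Mb
wedding ceremony recording: 8.656 Mbps × 3180 s = 27526.1 Mb
drone footage reel: 77.656 Mbps × 540 s = 41934.2 Mb
gameplay capture: 50.456 Mbps × 2220 s = 112012.3 Mb
Total: 351256.9 Mb = 43907.1 MB.
= 40.89 GiB.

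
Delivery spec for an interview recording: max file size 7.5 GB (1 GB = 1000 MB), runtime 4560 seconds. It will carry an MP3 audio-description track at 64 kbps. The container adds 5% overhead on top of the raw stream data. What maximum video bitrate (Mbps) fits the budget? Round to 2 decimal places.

Budget: 7.5 GB = 60000.0 Mb.
Stream payload after overhead: 60000.0 / 1.05 = 57142.9 Mb.
Total bitrate budget: 57142.9 Mb / 4560 s = 12.531 Mbps.
Audio: 64 kbps = 0.064 Mbps.
Video: 12.531 − 0.064 = 12.467 Mbps.

12.47 Mbps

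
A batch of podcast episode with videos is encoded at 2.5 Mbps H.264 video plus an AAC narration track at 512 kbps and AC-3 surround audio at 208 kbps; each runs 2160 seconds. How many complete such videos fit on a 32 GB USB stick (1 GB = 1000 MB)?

Audio total: 512 + 208 = 720 kbps = 0.720 Mbps.
Total bitrate: 3.220 Mbps.
Per item: 3.220 Mbps × 2160 s = 6,955 Mb = 869.4 MB.
Capacity: 32 GB = 256,000 Mb; 36.81 items → 36 complete.

36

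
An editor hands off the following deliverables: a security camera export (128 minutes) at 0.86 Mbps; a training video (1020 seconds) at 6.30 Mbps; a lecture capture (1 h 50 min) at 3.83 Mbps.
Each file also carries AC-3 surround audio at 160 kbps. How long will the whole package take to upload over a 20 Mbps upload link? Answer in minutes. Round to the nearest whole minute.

34 minutes

Audio: 160 kbps = 0.160 Mbps.
security camera export: 1.020 Mbps × 7680 s = 7833.6 Mb
training video: 6.460 Mbps × 1020 s = 6589.2 Mb
lecture capture: 3.990 Mbps × 6600 s = 26334.0 Mb
Total: 40756.8 Mb = 5094.6 MB.
At 20 Mbps: 40756.8 / 20 = 2038 s ≈ 34 minutes.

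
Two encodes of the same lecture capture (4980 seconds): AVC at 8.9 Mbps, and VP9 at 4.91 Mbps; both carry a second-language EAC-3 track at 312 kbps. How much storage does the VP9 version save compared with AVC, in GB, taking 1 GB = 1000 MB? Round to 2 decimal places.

2.48 GB

Audio: 312 kbps = 0.312 Mbps.
AVC: 9.212 Mbps × 4980 s = 45875.8 Mb = 5.734 GB.
VP9: 5.222 Mbps × 4980 s = 26005.6 Mb = 3.251 GB.
Saving: 5.734 − 3.251 = 2.484 GB.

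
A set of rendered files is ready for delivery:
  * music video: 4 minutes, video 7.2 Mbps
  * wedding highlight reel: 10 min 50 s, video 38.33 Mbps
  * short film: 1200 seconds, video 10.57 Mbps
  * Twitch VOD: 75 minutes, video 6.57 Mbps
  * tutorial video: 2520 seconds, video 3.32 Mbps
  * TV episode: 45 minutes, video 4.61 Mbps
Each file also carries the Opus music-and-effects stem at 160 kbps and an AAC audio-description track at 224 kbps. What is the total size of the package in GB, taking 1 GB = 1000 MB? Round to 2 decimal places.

11.78 GB

Audio total: 160 + 224 = 384 kbps = 0.384 Mbps.
music video: 7.584 Mbps × 240 s = 1820.2 Mb
wedding highlight reel: 38.714 Mbps × 650 s = 25164.1 Mb
short film: 10.954 Mbps × 1200 s = 13144.8 Mb
Twitch VOD: 6.954 Mbps × 4500 s = 31293.0 Mb
tutorial video: 3.704 Mbps × 2520 s = 9334.1 Mb
TV episode: 4.994 Mbps × 2700 s = 13483.8 Mb
Total: 94239.9 Mb = 11780.0 MB.
= 11.78 GB.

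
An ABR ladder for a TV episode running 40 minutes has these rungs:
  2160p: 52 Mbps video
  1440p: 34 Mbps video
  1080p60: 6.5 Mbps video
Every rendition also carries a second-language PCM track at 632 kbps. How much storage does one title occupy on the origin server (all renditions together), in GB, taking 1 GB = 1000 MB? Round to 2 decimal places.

40 min = 2400 s
Audio: 632 kbps = 0.632 Mbps.
Sum of rendition bitrates: (52+0.632) + (34+0.632) + (6.5+0.632) = 94.396 Mbps.
× 2400 s = 226,550 Mb = 28,319 MB = 28.32 GB.

28.32 GB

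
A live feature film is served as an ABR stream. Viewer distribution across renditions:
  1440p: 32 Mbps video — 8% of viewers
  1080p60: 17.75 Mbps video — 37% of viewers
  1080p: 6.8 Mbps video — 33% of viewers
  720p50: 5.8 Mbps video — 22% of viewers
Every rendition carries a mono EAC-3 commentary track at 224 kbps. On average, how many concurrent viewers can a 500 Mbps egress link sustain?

38

Audio: 224 kbps = 0.224 Mbps.
Average per-viewer bitrate: 0.08×32.224 + 0.37×17.974 + 0.33×7.024 + 0.22×6.024 = 12.871 Mbps.
500 Mbps = 500.0 Mbps; 500.0 / 12.871 = 38.85 → 38.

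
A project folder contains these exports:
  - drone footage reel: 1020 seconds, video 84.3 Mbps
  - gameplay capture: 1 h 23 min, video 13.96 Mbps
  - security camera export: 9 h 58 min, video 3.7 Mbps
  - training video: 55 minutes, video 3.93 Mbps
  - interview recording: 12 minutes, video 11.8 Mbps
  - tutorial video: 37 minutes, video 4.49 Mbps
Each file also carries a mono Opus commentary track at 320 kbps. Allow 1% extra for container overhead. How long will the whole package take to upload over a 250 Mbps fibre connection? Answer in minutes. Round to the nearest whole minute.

23 minutes

Audio: 320 kbps = 0.320 Mbps.
drone footage reel: 84.620 Mbps × 1020 s × 1.01 = 87175.5 Mb
gameplay capture: 14.280 Mbps × 4980 s × 1.01 = 71825.5 Mb
security camera export: 4.020 Mbps × 35880 s × 1.01 = 145680.0 Mb
training video: 4.250 Mbps × 3300 s × 1.01 = 14165.2 Mb
interview recording: 12.120 Mbps × 720 s × 1.01 = 8813.7 Mb
tutorial video: 4.810 Mbps × 2220 s × 1.01 = 10785.0 Mb
Total: 338444.9 Mb = 42305.6 MB.
At 250 Mbps: 338444.9 / 250 = 1354 s ≈ 22.6 minutes.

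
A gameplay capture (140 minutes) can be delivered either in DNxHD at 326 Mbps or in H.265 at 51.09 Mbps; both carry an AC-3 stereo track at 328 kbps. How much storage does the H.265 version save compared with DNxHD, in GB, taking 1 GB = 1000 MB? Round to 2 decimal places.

140 min = 8400 s
Audio: 328 kbps = 0.328 Mbps.
DNxHD: 326.328 Mbps × 8400 s = 2741155.2 Mb = 342.644 GB.
H.265: 51.418 Mbps × 8400 s = 431911.2 Mb = 53.989 GB.
Saving: 342.644 − 53.989 = 288.656 GB.

288.66 GB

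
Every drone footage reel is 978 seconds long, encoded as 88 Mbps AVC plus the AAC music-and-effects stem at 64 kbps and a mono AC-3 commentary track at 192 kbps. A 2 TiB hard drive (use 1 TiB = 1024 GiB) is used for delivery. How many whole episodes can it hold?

203

Audio total: 64 + 192 = 256 kbps = 0.256 Mbps.
Total bitrate: 88.256 Mbps.
Per item: 88.256 Mbps × 978 s = 86,314 Mb = 10,789 MB.
Capacity: 2 TiB = 17,592,186 Mb; 203.82 items → 203 complete.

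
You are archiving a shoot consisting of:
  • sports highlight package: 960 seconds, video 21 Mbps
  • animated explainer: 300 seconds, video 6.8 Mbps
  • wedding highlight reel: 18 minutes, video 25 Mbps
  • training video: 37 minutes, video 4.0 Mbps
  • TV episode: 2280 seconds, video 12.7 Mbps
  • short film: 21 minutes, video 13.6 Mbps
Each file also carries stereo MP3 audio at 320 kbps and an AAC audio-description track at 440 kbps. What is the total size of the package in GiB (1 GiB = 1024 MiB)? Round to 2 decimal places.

Audio total: 320 + 440 = 760 kbps = 0.760 Mbps.
sports highlight package: 21.760 Mbps × 960 s = 20889.6 Mb
animated explainer: 7.560 Mbps × 300 s = 2268.0 Mb
wedding highlight reel: 25.760 Mbps × 1080 s = 27820.8 Mb
training video: 4.760 Mbps × 2220 s = 10567.2 Mb
TV episode: 13.460 Mbps × 2280 s = 30688.8 Mb
short film: 14.360 Mbps × 1260 s = 18093.6 Mb
Total: 110328.0 Mb = 13791.0 MB.
= 12.84 GiB.

12.84 GiB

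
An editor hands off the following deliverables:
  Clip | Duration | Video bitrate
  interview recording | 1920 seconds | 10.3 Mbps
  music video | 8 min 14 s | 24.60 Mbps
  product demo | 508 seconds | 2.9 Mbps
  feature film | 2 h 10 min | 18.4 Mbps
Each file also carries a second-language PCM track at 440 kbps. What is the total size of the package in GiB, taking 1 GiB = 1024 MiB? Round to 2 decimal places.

Audio: 440 kbps = 0.440 Mbps.
interview recording: 10.740 Mbps × 1920 s = 20620.8 Mb
music video: 25.040 Mbps × 494 s = 12369.8 Mb
product demo: 3.340 Mbps × 508 s = 1696.7 Mb
feature film: 18.840 Mbps × 7800 s = 146952.0 Mb
Total: 181639.3 Mb = 22704.9 MB.
= 21.15 GiB.

21.15 GiB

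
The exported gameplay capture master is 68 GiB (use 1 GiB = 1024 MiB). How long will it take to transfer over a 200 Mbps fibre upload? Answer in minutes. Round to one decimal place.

File: 68 GiB = 584115.6 Mb.
At 200 Mbps: 584115.6 / 200 = 2920.6 s ≈ 48.7 minutes.

48.7 minutes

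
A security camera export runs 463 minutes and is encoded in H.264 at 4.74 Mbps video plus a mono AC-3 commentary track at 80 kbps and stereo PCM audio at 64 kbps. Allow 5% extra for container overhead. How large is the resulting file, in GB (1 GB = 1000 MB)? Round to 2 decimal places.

17.81 GB

463 min = 27780 s
Audio total: 80 + 64 = 144 kbps = 0.144 Mbps.
Total bitrate: 4.74 + 0.144 = 4.884 Mbps.
Stream data: 4.884 Mbps × 27780 s = 135677.5 Mb.
With 5% container overhead: ×1.05.
142,461 Mb ÷ 8 = 17,808 MB → 17.81 GB.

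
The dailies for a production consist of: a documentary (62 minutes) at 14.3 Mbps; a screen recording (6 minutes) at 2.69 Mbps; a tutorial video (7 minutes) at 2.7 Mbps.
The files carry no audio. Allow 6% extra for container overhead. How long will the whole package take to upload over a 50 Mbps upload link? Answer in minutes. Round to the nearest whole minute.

documentary: 14.300 Mbps × 3720 s × 1.06 = 56387.8 Mb
screen recording: 2.690 Mbps × 360 s × 1.06 = 1026.5 Mb
tutorial video: 2.700 Mbps × 420 s × 1.06 = 1202.0 Mb
Total: 58616.3 Mb = 7327.0 MB.
At 50 Mbps: 58616.3 / 50 = 1172 s ≈ 19.5 minutes.

20 minutes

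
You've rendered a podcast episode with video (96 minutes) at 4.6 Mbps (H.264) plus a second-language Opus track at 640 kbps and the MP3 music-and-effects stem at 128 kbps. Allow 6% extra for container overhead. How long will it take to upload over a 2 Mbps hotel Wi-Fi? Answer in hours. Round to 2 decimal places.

96 min = 5760 s
Audio total: 640 + 128 = 768 kbps = 0.768 Mbps.
Total bitrate: 5.368 Mbps.
File: 5.368 Mbps × 5760 s = 30919.7 Mb.
With 6% container overhead: ×1.06. → 32774.9 Mb.
At 2 Mbps: 32774.9 / 2 = 16387.4 s ≈ 4.55 hours.

4.55 hours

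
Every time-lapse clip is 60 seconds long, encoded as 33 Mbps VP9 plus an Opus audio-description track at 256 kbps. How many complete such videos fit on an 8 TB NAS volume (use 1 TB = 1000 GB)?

32074

Audio: 256 kbps = 0.256 Mbps.
Total bitrate: 33.256 Mbps.
Per item: 33.256 Mbps × 60 s = 1,995 Mb = 249.4 MB.
Capacity: 8 TB = 64,000,000 Mb; 32074.41 items → 32074 complete.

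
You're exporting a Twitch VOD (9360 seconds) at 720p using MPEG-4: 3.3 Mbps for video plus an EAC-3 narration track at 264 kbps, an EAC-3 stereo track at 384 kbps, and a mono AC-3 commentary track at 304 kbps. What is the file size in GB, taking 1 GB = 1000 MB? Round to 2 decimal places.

Audio total: 264 + 384 + 304 = 952 kbps = 0.952 Mbps.
Total bitrate: 3.3 + 0.952 = 4.252 Mbps.
Stream data: 4.252 Mbps × 9360 s = 39798.7 Mb.
39,799 Mb ÷ 8 = 4,975 MB → 4.975 GB.

4.97 GB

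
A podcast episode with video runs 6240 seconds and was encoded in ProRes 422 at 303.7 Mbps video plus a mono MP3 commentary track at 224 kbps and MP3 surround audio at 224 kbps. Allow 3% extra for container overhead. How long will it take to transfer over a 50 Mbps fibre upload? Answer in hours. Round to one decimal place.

Audio total: 224 + 224 = 448 kbps = 0.448 Mbps.
Total bitrate: 304.148 Mbps.
File: 304.148 Mbps × 6240 s = 1897883.5 Mb.
With 3% container overhead: ×1.03. → 1954820.0 Mb.
At 50 Mbps: 1954820.0 / 50 = 39096.4 s ≈ 10.9 hours.

10.9 hours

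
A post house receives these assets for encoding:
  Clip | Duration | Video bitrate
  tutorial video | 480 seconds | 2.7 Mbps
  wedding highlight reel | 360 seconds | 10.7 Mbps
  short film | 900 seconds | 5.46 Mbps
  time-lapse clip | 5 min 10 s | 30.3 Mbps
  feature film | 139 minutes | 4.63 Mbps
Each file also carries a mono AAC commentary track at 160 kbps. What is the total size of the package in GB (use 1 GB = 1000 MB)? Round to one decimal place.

7.5 GB

Audio: 160 kbps = 0.160 Mbps.
tutorial video: 2.860 Mbps × 480 s = 1372.8 Mb
wedding highlight reel: 10.860 Mbps × 360 s = 3909.6 Mb
short film: 5.620 Mbps × 900 s = 5058.0 Mb
time-lapse clip: 30.460 Mbps × 310 s = 9442.6 Mb
feature film: 4.790 Mbps × 8340 s = 39948.6 Mb
Total: 59731.6 Mb = 7466.4 MB.
= 7.466 GB.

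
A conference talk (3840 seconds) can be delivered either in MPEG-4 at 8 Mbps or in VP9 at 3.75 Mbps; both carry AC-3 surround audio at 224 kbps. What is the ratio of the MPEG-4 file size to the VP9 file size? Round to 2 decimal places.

2.07

Audio: 224 kbps = 0.224 Mbps.
MPEG-4: 8.224 Mbps × 3840 s = 31580.2 Mb = 3.676 GiB.
VP9: 3.974 Mbps × 3840 s = 15260.2 Mb = 1.777 GiB.
Ratio: 3.676 / 1.777 = 2.069.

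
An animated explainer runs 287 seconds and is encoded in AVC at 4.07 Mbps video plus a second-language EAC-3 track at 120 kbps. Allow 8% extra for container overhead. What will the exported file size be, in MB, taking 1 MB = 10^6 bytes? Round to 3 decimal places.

162.342 MB

Audio: 120 kbps = 0.120 Mbps.
Total bitrate: 4.07 + 0.120 = 4.190 Mbps.
Stream data: 4.190 Mbps × 287 s = 1202.5 Mb.
With 8% container overhead: ×1.08.
1,299 Mb ÷ 8 = 162.3 MB → 162.3 MB.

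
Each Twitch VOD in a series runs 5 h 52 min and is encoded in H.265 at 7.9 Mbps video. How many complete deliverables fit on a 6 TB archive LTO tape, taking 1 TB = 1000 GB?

5 h 52 min = 352 min = 21120 s
Per item: 7.900 Mbps × 21120 s = 166,848 Mb = 20,856 MB.
Capacity: 6 TB = 48,000,000 Mb; 287.69 items → 287 complete.

287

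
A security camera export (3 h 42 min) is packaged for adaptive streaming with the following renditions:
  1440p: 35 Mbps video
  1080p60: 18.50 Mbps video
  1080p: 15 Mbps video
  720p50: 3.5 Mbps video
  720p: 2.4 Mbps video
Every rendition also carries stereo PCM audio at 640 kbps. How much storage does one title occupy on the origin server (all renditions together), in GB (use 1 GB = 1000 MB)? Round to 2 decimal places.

3 h 42 min = 222 min = 13320 s
Audio: 640 kbps = 0.640 Mbps.
Sum of rendition bitrates: (35+0.640) + (18.50+0.640) + (15+0.640) + (3.5+0.640) + (2.4+0.640) = 77.600 Mbps.
× 13320 s = 1,033,632 Mb = 129,204 MB = 129.2 GB.

129.20 GB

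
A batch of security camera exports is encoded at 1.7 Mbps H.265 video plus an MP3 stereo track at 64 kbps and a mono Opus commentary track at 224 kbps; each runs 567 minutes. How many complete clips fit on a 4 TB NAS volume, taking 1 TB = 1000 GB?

473

567 min = 34020 s
Audio total: 64 + 224 = 288 kbps = 0.288 Mbps.
Total bitrate: 1.988 Mbps.
Per item: 1.988 Mbps × 34020 s = 67,632 Mb = 8,454 MB.
Capacity: 4 TB = 32,000,000 Mb; 473.15 items → 473 complete.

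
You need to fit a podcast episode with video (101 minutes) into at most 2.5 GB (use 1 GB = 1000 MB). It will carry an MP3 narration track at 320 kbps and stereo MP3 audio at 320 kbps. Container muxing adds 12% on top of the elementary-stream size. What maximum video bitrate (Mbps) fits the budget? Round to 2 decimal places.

2.31 Mbps

Budget: 2.5 GB = 20000.0 Mb.
Stream payload after overhead: 20000.0 / 1.12 = 17857.1 Mb.
101 min = 6060 s
Total bitrate budget: 17857.1 Mb / 6060 s = 2.947 Mbps.
Audio total: 320 + 320 = 640 kbps = 0.640 Mbps.
Video: 2.947 − 0.640 = 2.307 Mbps.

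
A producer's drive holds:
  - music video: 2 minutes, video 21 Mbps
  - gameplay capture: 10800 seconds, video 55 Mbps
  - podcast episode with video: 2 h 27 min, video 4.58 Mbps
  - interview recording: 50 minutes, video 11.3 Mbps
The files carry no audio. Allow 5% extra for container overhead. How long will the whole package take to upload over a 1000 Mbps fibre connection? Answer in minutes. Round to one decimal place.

11.7 minutes

music video: 21.000 Mbps × 120 s × 1.05 = 2646.0 Mb
gameplay capture: 55.000 Mbps × 10800 s × 1.05 = 623700.0 Mb
podcast episode with video: 4.580 Mbps × 8820 s × 1.05 = 42415.4 Mb
interview recording: 11.300 Mbps × 3000 s × 1.05 = 35595.0 Mb
Total: 704356.4 Mb = 88044.5 MB.
At 1000 Mbps: 704356.4 / 1000 = 704 s ≈ 11.7 minutes.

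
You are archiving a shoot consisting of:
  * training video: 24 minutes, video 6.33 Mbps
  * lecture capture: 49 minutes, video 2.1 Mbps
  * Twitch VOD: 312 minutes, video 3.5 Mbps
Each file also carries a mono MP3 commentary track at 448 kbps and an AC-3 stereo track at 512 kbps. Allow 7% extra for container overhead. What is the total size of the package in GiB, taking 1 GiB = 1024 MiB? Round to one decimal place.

12.8 GiB

Audio total: 448 + 512 = 960 kbps = 0.960 Mbps.
training video: 7.290 Mbps × 1440 s × 1.07 = 11232.4 Mb
lecture capture: 3.060 Mbps × 2940 s × 1.07 = 9626.1 Mb
Twitch VOD: 4.460 Mbps × 18720 s × 1.07 = 89335.6 Mb
Total: 110194.2 Mb = 13774.3 MB.
= 12.83 GiB.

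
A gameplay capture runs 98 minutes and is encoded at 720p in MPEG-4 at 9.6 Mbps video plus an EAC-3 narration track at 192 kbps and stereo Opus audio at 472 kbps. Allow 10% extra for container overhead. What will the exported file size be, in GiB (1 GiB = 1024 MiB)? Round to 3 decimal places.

7.729 GiB

98 min = 5880 s
Audio total: 192 + 472 = 664 kbps = 0.664 Mbps.
Total bitrate: 9.6 + 0.664 = 10.264 Mbps.
Stream data: 10.264 Mbps × 5880 s = 60352.3 Mb.
With 10% container overhead: ×1.10.
66,388 Mb = 8,298,444,000 bytes ÷ 1,073,741,824 = 7.729 GiB.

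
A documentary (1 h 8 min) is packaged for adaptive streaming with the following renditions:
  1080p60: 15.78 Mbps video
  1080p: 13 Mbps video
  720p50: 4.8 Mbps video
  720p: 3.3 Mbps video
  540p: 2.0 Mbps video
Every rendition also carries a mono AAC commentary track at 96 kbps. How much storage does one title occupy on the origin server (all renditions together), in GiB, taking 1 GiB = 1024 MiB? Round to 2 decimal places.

18.69 GiB

1 h 8 min = 68 min = 4080 s
Audio: 96 kbps = 0.096 Mbps.
Sum of rendition bitrates: (15.78+0.096) + (13+0.096) + (4.8+0.096) + (3.3+0.096) + (2.0+0.096) = 39.360 Mbps.
× 4080 s = 160,589 Mb = 20,074 MB = 18.69 GiB.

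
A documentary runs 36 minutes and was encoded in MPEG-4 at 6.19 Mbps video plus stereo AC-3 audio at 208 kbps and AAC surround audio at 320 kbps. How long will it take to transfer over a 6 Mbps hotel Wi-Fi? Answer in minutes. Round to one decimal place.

40.3 minutes

36 min = 2160 s
Audio total: 208 + 320 = 528 kbps = 0.528 Mbps.
Total bitrate: 6.718 Mbps.
File: 6.718 Mbps × 2160 s = 14510.9 Mb.
At 6 Mbps: 14510.9 / 6 = 2418.5 s ≈ 40.3 minutes.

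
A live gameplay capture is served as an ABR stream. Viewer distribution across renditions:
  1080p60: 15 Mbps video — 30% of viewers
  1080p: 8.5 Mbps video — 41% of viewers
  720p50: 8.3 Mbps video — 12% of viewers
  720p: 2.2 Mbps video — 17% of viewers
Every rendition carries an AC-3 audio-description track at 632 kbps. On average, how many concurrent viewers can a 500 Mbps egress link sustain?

Audio: 632 kbps = 0.632 Mbps.
Average per-viewer bitrate: 0.30×15.632 + 0.41×9.132 + 0.12×8.932 + 0.17×2.832 = 9.987 Mbps.
500 Mbps = 500.0 Mbps; 500.0 / 9.987 = 50.07 → 50.

50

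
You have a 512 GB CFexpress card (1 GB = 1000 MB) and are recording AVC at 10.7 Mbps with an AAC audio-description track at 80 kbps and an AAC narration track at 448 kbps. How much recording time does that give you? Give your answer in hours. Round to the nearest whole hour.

Audio total: 80 + 448 = 528 kbps = 0.528 Mbps.
Total bitrate: 10.7 + 0.528 = 11.228 Mbps.
Capacity: 512 GB = 4,096,000 Mb.
Recording time: 4,096,000 / 11.228 = 364,802 s ≈ 101 hours.

101 hours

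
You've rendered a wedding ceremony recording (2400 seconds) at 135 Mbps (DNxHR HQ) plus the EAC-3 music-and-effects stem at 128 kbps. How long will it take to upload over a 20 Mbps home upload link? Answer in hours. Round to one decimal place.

Audio: 128 kbps = 0.128 Mbps.
Total bitrate: 135.128 Mbps.
File: 135.128 Mbps × 2400 s = 324307.2 Mb.
At 20 Mbps: 324307.2 / 20 = 16215.4 s ≈ 4.5 hours.

4.5 hours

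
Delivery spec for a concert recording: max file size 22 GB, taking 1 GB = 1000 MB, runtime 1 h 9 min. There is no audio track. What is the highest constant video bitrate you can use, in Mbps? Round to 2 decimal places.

Budget: 22 GB = 176000.0 Mb.
1 h 9 min = 69 min = 4140 s
Total bitrate budget: 176000.0 Mb / 4140 s = 42.512 Mbps.

42.51 Mbps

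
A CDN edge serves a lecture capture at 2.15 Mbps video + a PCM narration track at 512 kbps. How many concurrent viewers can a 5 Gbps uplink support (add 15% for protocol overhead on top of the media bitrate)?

Audio: 512 kbps = 0.512 Mbps.
Per-viewer media rate: 2.662 Mbps.
On the wire with 15% overhead: 3.061 Mbps.
5 Gbps = 5,000 Mbps; 5,000 / 3.061 = 1633.29 → 1633 viewers.

1633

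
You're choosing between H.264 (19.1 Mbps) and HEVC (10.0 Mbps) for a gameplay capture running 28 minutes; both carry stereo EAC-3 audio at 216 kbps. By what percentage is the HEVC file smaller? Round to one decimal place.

28 min = 1680 s
Audio: 216 kbps = 0.216 Mbps.
H.264: 19.316 Mbps × 1680 s = 32450.9 Mb = 4.056 GB.
HEVC: 10.216 Mbps × 1680 s = 17162.9 Mb = 2.145 GB.
Reduction: (1 − 2.145/4.056) × 100 = 47.11%.

47.1%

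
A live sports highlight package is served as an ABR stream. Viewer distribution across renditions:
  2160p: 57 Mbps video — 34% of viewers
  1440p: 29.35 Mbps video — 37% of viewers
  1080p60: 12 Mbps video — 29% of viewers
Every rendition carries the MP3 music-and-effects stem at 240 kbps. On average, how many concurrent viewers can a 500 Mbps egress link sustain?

Audio: 240 kbps = 0.240 Mbps.
Average per-viewer bitrate: 0.34×57.240 + 0.37×29.590 + 0.29×12.240 = 33.959 Mbps.
500 Mbps = 500.0 Mbps; 500.0 / 33.959 = 14.72 → 14.

14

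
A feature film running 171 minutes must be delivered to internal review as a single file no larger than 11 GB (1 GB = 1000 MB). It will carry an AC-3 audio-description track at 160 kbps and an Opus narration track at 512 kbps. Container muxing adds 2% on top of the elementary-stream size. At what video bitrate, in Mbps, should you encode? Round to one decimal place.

7.7 Mbps

Budget: 11 GB = 88000.0 Mb.
Stream payload after overhead: 88000.0 / 1.02 = 86274.5 Mb.
171 min = 10260 s
Total bitrate budget: 86274.5 Mb / 10260 s = 8.409 Mbps.
Audio total: 160 + 512 = 672 kbps = 0.672 Mbps.
Video: 8.409 − 0.672 = 7.737 Mbps.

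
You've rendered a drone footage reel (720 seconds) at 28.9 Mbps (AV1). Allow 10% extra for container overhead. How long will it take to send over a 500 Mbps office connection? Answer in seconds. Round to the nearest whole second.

File: 28.900 Mbps × 720 s = 20808.0 Mb.
With 10% container overhead: ×1.10. → 22888.8 Mb.
At 500 Mbps: 22888.8 / 500 = 45.8 s ≈ 45.8 seconds.

46 seconds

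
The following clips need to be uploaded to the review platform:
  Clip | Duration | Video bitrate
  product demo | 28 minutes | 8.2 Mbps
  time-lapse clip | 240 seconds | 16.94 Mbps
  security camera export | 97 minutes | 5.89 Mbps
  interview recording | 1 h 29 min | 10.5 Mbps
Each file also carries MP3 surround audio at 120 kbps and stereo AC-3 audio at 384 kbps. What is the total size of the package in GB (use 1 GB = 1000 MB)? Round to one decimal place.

Audio total: 120 + 384 = 504 kbps = 0.504 Mbps.
product demo: 8.704 Mbps × 1680 s = 14622.7 Mb
time-lapse clip: 17.444 Mbps × 240 s = 4186.6 Mb
security camera export: 6.394 Mbps × 5820 s = 37213.1 Mb
interview recording: 11.004 Mbps × 5340 s = 58761.4 Mb
Total: 114783.7 Mb = 14348.0 MB.
= 14.35 GB.

14.3 GB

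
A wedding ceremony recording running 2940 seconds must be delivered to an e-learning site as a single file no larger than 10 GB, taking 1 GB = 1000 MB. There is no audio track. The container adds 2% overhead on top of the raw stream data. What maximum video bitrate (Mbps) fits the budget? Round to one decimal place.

Budget: 10 GB = 80000.0 Mb.
Stream payload after overhead: 80000.0 / 1.02 = 78431.4 Mb.
Total bitrate budget: 78431.4 Mb / 2940 s = 26.677 Mbps.

26.7 Mbps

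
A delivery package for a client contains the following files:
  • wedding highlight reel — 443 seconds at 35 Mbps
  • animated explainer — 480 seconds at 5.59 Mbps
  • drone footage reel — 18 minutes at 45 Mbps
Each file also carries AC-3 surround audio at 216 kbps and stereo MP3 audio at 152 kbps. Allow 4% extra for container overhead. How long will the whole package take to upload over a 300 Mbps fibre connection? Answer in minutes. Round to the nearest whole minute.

Audio total: 216 + 152 = 368 kbps = 0.368 Mbps.
wedding highlight reel: 35.368 Mbps × 443 s × 1.04 = 16294.7 Mb
animated explainer: 5.958 Mbps × 480 s × 1.04 = 2974.2 Mb
drone footage reel: 45.368 Mbps × 1080 s × 1.04 = 50957.3 Mb
Total: 70226.3 Mb = 8778.3 MB.
At 300 Mbps: 70226.3 / 300 = 234 s ≈ 3.9 minutes.

4 minutes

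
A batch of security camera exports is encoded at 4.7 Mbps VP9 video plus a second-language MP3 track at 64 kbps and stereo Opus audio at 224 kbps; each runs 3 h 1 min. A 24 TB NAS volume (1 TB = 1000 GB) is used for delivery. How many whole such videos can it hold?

3 h 1 min = 181 min = 10860 s
Audio total: 64 + 224 = 288 kbps = 0.288 Mbps.
Total bitrate: 4.988 Mbps.
Per item: 4.988 Mbps × 10860 s = 54,170 Mb = 6,771 MB.
Capacity: 24 TB = 192,000,000 Mb; 3544.42 items → 3544 complete.

3544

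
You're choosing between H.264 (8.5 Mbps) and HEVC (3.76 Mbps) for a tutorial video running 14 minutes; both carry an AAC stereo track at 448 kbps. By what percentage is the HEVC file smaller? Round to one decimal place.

14 min = 840 s
Audio: 448 kbps = 0.448 Mbps.
H.264: 8.948 Mbps × 840 s = 7516.3 Mb = 0.940 GB.
HEVC: 4.208 Mbps × 840 s = 3534.7 Mb = 0.442 GB.
Reduction: (1 − 0.442/0.940) × 100 = 52.97%.

53.0%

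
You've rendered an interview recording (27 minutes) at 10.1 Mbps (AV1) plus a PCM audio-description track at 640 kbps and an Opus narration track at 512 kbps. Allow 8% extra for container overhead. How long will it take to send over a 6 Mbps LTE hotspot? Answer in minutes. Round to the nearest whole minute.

55 minutes

27 min = 1620 s
Audio total: 640 + 512 = 1152 kbps = 1.152 Mbps.
Total bitrate: 11.252 Mbps.
File: 11.252 Mbps × 1620 s = 18228.2 Mb.
With 8% container overhead: ×1.08. → 19686.5 Mb.
At 6 Mbps: 19686.5 / 6 = 3281.1 s ≈ 54.7 minutes.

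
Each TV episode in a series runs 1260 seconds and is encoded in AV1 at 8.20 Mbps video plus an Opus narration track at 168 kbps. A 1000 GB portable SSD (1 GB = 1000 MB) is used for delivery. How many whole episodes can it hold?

Audio: 168 kbps = 0.168 Mbps.
Total bitrate: 8.368 Mbps.
Per item: 8.368 Mbps × 1260 s = 10,544 Mb = 1,318 MB.
Capacity: 1000 GB = 8,000,000 Mb; 758.75 items → 758 complete.

758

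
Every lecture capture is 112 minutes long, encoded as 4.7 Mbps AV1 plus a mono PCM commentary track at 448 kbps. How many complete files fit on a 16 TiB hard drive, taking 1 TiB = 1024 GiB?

4068

112 min = 6720 s
Audio: 448 kbps = 0.448 Mbps.
Total bitrate: 5.148 Mbps.
Per item: 5.148 Mbps × 6720 s = 34,595 Mb = 4,324 MB.
Capacity: 16 TiB = 140,737,488 Mb; 4068.20 items → 4068 complete.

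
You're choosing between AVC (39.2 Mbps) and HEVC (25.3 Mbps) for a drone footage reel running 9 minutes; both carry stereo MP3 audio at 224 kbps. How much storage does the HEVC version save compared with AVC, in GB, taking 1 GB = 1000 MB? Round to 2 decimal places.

0.94 GB

9 min = 540 s
Audio: 224 kbps = 0.224 Mbps.
AVC: 39.424 Mbps × 540 s = 21289.0 Mb = 2.661 GB.
HEVC: 25.524 Mbps × 540 s = 13783.0 Mb = 1.723 GB.
Saving: 2.661 − 1.723 = 0.938 GB.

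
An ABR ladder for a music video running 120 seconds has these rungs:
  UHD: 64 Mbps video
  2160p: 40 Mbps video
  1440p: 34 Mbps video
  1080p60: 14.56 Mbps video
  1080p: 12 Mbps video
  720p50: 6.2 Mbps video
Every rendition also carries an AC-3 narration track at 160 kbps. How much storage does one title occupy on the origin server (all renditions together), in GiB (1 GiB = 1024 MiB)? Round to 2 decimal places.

2.40 GiB

Audio: 160 kbps = 0.160 Mbps.
Sum of rendition bitrates: (64+0.160) + (40+0.160) + (34+0.160) + (14.56+0.160) + (12+0.160) + (6.2+0.160) = 171.720 Mbps.
× 120 s = 20,606 Mb = 2,576 MB = 2.399 GiB.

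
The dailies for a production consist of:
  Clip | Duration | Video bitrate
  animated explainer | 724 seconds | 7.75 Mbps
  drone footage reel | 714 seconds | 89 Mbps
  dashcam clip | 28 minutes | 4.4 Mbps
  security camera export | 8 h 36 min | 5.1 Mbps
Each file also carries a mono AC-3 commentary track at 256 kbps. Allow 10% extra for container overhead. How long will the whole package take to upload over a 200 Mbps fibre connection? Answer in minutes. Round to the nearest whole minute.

22 minutes

Audio: 256 kbps = 0.256 Mbps.
animated explainer: 8.006 Mbps × 724 s × 1.10 = 6376.0 Mb
drone footage reel: 89.256 Mbps × 714 s × 1.10 = 70101.7 Mb
dashcam clip: 4.656 Mbps × 1680 s × 1.10 = 8604.3 Mb
security camera export: 5.356 Mbps × 30960 s × 1.10 = 182403.9 Mb
Total: 267485.9 Mb = 33435.7 MB.
At 200 Mbps: 267485.9 / 200 = 1337 s ≈ 22.3 minutes.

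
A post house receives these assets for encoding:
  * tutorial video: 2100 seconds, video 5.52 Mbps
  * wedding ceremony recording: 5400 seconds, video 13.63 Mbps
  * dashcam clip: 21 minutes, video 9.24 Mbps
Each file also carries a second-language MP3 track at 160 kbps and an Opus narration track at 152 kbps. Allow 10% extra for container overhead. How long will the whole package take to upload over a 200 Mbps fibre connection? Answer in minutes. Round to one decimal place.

9.1 minutes

Audio total: 160 + 152 = 312 kbps = 0.312 Mbps.
tutorial video: 5.832 Mbps × 2100 s × 1.10 = 13471.9 Mb
wedding ceremony recording: 13.942 Mbps × 5400 s × 1.10 = 82815.5 Mb
dashcam clip: 9.552 Mbps × 1260 s × 1.10 = 13239.1 Mb
Total: 109526.5 Mb = 13690.8 MB.
At 200 Mbps: 109526.5 / 200 = 548 s ≈ 9.13 minutes.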